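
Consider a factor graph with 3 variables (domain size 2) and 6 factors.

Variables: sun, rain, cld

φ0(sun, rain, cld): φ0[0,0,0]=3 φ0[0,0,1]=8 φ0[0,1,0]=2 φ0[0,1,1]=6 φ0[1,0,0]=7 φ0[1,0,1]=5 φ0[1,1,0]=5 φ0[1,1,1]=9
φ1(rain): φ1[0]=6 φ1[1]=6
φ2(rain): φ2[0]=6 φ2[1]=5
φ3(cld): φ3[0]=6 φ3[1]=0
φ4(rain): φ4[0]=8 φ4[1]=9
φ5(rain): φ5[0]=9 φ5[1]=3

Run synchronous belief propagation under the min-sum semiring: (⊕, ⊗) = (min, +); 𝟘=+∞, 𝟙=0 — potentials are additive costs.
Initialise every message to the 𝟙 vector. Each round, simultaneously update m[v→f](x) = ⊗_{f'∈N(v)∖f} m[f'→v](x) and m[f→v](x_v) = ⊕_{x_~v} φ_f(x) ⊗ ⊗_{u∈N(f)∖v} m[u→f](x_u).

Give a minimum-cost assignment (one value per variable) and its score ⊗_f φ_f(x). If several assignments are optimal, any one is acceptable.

init: all messages = 𝟙 over 2 values
r1 m[φ0→sun] = [2, 5]
r1 m[φ0→rain] = [3, 2]
r1 m[φ0→cld] = [2, 5]
r1 m[φ1→rain] = [6, 6]
r1 m[φ2→rain] = [6, 5]
r1 m[φ3→cld] = [6, 0]
r1 m[φ4→rain] = [8, 9]
r1 m[φ5→rain] = [9, 3]
r1 m[sun→φ0] = [0, 0]
r1 m[rain→φ0] = [0, 0]
r1 m[rain→φ1] = [0, 0]
r1 m[rain→φ2] = [0, 0]
r1 m[rain→φ4] = [0, 0]
r1 m[rain→φ5] = [0, 0]
r1 m[cld→φ0] = [0, 0]
r1 m[cld→φ3] = [0, 0]
r2 m[φ0→sun] = [2, 5]
r2 m[φ0→rain] = [3, 2]
r2 m[φ0→cld] = [2, 5]
r2 m[φ1→rain] = [6, 6]
r2 m[φ2→rain] = [6, 5]
r2 m[φ3→cld] = [6, 0]
r2 m[φ4→rain] = [8, 9]
r2 m[φ5→rain] = [9, 3]
r2 m[sun→φ0] = [0, 0]
r2 m[rain→φ0] = [29, 23]
r2 m[rain→φ1] = [26, 19]
r2 m[rain→φ2] = [26, 20]
r2 m[rain→φ4] = [24, 16]
r2 m[rain→φ5] = [23, 22]
r2 m[cld→φ0] = [6, 0]
r2 m[cld→φ3] = [2, 5]
r3 m[φ0→sun] = [29, 32]
r3 m[φ0→rain] = [5, 6]
r3 m[φ0→cld] = [25, 29]
r3 m[φ1→rain] = [6, 6]
r3 m[φ2→rain] = [6, 5]
r3 m[φ3→cld] = [6, 0]
r3 m[φ4→rain] = [8, 9]
r3 m[φ5→rain] = [9, 3]
r3 m[sun→φ0] = [0, 0]
r3 m[rain→φ0] = [29, 23]
r3 m[rain→φ1] = [26, 19]
r3 m[rain→φ2] = [26, 20]
r3 m[rain→φ4] = [24, 16]
r3 m[rain→φ5] = [23, 22]
r3 m[cld→φ0] = [6, 0]
r3 m[cld→φ3] = [2, 5]
r4 m[φ0→sun] = [29, 32]
r4 m[φ0→rain] = [5, 6]
r4 m[φ0→cld] = [25, 29]
r4 m[φ1→rain] = [6, 6]
r4 m[φ2→rain] = [6, 5]
r4 m[φ3→cld] = [6, 0]
r4 m[φ4→rain] = [8, 9]
r4 m[φ5→rain] = [9, 3]
r4 m[sun→φ0] = [0, 0]
r4 m[rain→φ0] = [29, 23]
r4 m[rain→φ1] = [28, 23]
r4 m[rain→φ2] = [28, 24]
r4 m[rain→φ4] = [26, 20]
r4 m[rain→φ5] = [25, 26]
r4 m[cld→φ0] = [6, 0]
r4 m[cld→φ3] = [25, 29]
r5 m[φ0→sun] = [29, 32]
r5 m[φ0→rain] = [5, 6]
r5 m[φ0→cld] = [25, 29]
r5 m[φ1→rain] = [6, 6]
r5 m[φ2→rain] = [6, 5]
r5 m[φ3→cld] = [6, 0]
r5 m[φ4→rain] = [8, 9]
r5 m[φ5→rain] = [9, 3]
r5 m[sun→φ0] = [0, 0]
r5 m[rain→φ0] = [29, 23]
r5 m[rain→φ1] = [28, 23]
r5 m[rain→φ2] = [28, 24]
r5 m[rain→φ4] = [26, 20]
r5 m[rain→φ5] = [25, 26]
r5 m[cld→φ0] = [6, 0]
r5 m[cld→φ3] = [25, 29]
fixed point reached at round 5
traceback from sun: (sun=0, rain=1, cld=1), score=29

assignment: (sun=0, rain=1, cld=1); score = 29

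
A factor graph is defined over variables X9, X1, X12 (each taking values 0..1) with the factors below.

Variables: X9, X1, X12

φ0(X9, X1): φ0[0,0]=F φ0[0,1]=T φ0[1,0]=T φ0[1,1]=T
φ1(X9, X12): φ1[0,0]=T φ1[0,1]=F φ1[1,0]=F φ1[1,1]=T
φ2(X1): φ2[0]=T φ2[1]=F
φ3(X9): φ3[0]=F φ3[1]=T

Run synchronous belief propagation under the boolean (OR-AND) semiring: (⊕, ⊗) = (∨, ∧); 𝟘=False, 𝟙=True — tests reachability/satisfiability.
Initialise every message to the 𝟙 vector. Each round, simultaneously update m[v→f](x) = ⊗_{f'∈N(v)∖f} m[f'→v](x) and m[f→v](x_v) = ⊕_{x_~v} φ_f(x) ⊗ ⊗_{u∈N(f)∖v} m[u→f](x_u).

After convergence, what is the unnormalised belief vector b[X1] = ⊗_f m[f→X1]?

b[X1] = [T, F]

init: all messages = 𝟙 over 2 values
r1 m[φ0→X9] = [T, T]
r1 m[φ0→X1] = [T, T]
r1 m[φ1→X9] = [T, T]
r1 m[φ1→X12] = [T, T]
r1 m[φ2→X1] = [T, F]
r1 m[φ3→X9] = [F, T]
r1 m[X9→φ0] = [T, T]
r1 m[X9→φ1] = [T, T]
r1 m[X9→φ3] = [T, T]
r1 m[X1→φ0] = [T, T]
r1 m[X1→φ2] = [T, T]
r1 m[X12→φ1] = [T, T]
r2 m[φ0→X9] = [T, T]
r2 m[φ0→X1] = [T, T]
r2 m[φ1→X9] = [T, T]
r2 m[φ1→X12] = [T, T]
r2 m[φ2→X1] = [T, F]
r2 m[φ3→X9] = [F, T]
r2 m[X9→φ0] = [F, T]
r2 m[X9→φ1] = [F, T]
r2 m[X9→φ3] = [T, T]
r2 m[X1→φ0] = [T, F]
r2 m[X1→φ2] = [T, T]
r2 m[X12→φ1] = [T, T]
r3 m[φ0→X9] = [F, T]
r3 m[φ0→X1] = [T, T]
r3 m[φ1→X9] = [T, T]
r3 m[φ1→X12] = [F, T]
r3 m[φ2→X1] = [T, F]
r3 m[φ3→X9] = [F, T]
r3 m[X9→φ0] = [F, T]
r3 m[X9→φ1] = [F, T]
r3 m[X9→φ3] = [T, T]
r3 m[X1→φ0] = [T, F]
r3 m[X1→φ2] = [T, T]
r3 m[X12→φ1] = [T, T]
r4 m[φ0→X9] = [F, T]
r4 m[φ0→X1] = [T, T]
r4 m[φ1→X9] = [T, T]
r4 m[φ1→X12] = [F, T]
r4 m[φ2→X1] = [T, F]
r4 m[φ3→X9] = [F, T]
r4 m[X9→φ0] = [F, T]
r4 m[X9→φ1] = [F, T]
r4 m[X9→φ3] = [F, T]
r4 m[X1→φ0] = [T, F]
r4 m[X1→φ2] = [T, T]
r4 m[X12→φ1] = [T, T]
r5 m[φ0→X9] = [F, T]
r5 m[φ0→X1] = [T, T]
r5 m[φ1→X9] = [T, T]
r5 m[φ1→X12] = [F, T]
r5 m[φ2→X1] = [T, F]
r5 m[φ3→X9] = [F, T]
r5 m[X9→φ0] = [F, T]
r5 m[X9→φ1] = [F, T]
r5 m[X9→φ3] = [F, T]
r5 m[X1→φ0] = [T, F]
r5 m[X1→φ2] = [T, T]
r5 m[X12→φ1] = [T, T]
fixed point reached at round 5
b[X1] = ⊗ incoming = [T, F]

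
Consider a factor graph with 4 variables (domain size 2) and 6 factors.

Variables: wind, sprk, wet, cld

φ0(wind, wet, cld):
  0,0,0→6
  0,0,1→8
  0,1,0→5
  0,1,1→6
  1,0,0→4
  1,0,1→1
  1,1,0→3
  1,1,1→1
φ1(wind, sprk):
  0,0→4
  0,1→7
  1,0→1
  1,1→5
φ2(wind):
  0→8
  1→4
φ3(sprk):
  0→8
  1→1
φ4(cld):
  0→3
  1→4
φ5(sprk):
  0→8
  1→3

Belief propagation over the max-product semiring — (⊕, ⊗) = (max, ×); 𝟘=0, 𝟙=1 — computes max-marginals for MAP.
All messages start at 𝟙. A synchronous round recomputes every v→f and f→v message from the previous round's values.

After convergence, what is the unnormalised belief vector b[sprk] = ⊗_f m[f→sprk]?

b[sprk] = [65536, 5376]

init: all messages = 𝟙 over 2 values
r1 m[φ0→wind] = [8, 4]
r1 m[φ0→wet] = [8, 6]
r1 m[φ0→cld] = [6, 8]
r1 m[φ1→wind] = [7, 5]
r1 m[φ1→sprk] = [4, 7]
r1 m[φ2→wind] = [8, 4]
r1 m[φ3→sprk] = [8, 1]
r1 m[φ4→cld] = [3, 4]
r1 m[φ5→sprk] = [8, 3]
r1 m[wind→φ0] = [1, 1]
r1 m[wind→φ1] = [1, 1]
r1 m[wind→φ2] = [1, 1]
r1 m[sprk→φ1] = [1, 1]
r1 m[sprk→φ3] = [1, 1]
r1 m[sprk→φ5] = [1, 1]
r1 m[wet→φ0] = [1, 1]
r1 m[cld→φ0] = [1, 1]
r1 m[cld→φ4] = [1, 1]
r2 m[φ0→wind] = [8, 4]
r2 m[φ0→wet] = [8, 6]
r2 m[φ0→cld] = [6, 8]
r2 m[φ1→wind] = [7, 5]
r2 m[φ1→sprk] = [4, 7]
r2 m[φ2→wind] = [8, 4]
r2 m[φ3→sprk] = [8, 1]
r2 m[φ4→cld] = [3, 4]
r2 m[φ5→sprk] = [8, 3]
r2 m[wind→φ0] = [56, 20]
r2 m[wind→φ1] = [64, 16]
r2 m[wind→φ2] = [56, 20]
r2 m[sprk→φ1] = [64, 3]
r2 m[sprk→φ3] = [32, 21]
r2 m[sprk→φ5] = [32, 7]
r2 m[wet→φ0] = [1, 1]
r2 m[cld→φ0] = [3, 4]
r2 m[cld→φ4] = [6, 8]
r3 m[φ0→wind] = [32, 12]
r3 m[φ0→wet] = [1792, 1344]
r3 m[φ0→cld] = [336, 448]
r3 m[φ1→wind] = [256, 64]
r3 m[φ1→sprk] = [256, 448]
r3 m[φ2→wind] = [8, 4]
r3 m[φ3→sprk] = [8, 1]
r3 m[φ4→cld] = [3, 4]
r3 m[φ5→sprk] = [8, 3]
r3 m[wind→φ0] = [56, 20]
r3 m[wind→φ1] = [64, 16]
r3 m[wind→φ2] = [56, 20]
r3 m[sprk→φ1] = [64, 3]
r3 m[sprk→φ3] = [32, 21]
r3 m[sprk→φ5] = [32, 7]
r3 m[wet→φ0] = [1, 1]
r3 m[cld→φ0] = [3, 4]
r3 m[cld→φ4] = [6, 8]
r4 m[φ0→wind] = [32, 12]
r4 m[φ0→wet] = [1792, 1344]
r4 m[φ0→cld] = [336, 448]
r4 m[φ1→wind] = [256, 64]
r4 m[φ1→sprk] = [256, 448]
r4 m[φ2→wind] = [8, 4]
r4 m[φ3→sprk] = [8, 1]
r4 m[φ4→cld] = [3, 4]
r4 m[φ5→sprk] = [8, 3]
r4 m[wind→φ0] = [2048, 256]
r4 m[wind→φ1] = [256, 48]
r4 m[wind→φ2] = [8192, 768]
r4 m[sprk→φ1] = [64, 3]
r4 m[sprk→φ3] = [2048, 1344]
r4 m[sprk→φ5] = [2048, 448]
r4 m[wet→φ0] = [1, 1]
r4 m[cld→φ0] = [3, 4]
r4 m[cld→φ4] = [336, 448]
r5 m[φ0→wind] = [32, 12]
r5 m[φ0→wet] = [65536, 49152]
r5 m[φ0→cld] = [12288, 16384]
r5 m[φ1→wind] = [256, 64]
r5 m[φ1→sprk] = [1024, 1792]
r5 m[φ2→wind] = [8, 4]
r5 m[φ3→sprk] = [8, 1]
r5 m[φ4→cld] = [3, 4]
r5 m[φ5→sprk] = [8, 3]
r5 m[wind→φ0] = [2048, 256]
r5 m[wind→φ1] = [256, 48]
r5 m[wind→φ2] = [8192, 768]
r5 m[sprk→φ1] = [64, 3]
r5 m[sprk→φ3] = [2048, 1344]
r5 m[sprk→φ5] = [2048, 448]
r5 m[wet→φ0] = [1, 1]
r5 m[cld→φ0] = [3, 4]
r5 m[cld→φ4] = [336, 448]
r6 m[φ0→wind] = [32, 12]
r6 m[φ0→wet] = [65536, 49152]
r6 m[φ0→cld] = [12288, 16384]
r6 m[φ1→wind] = [256, 64]
r6 m[φ1→sprk] = [1024, 1792]
r6 m[φ2→wind] = [8, 4]
r6 m[φ3→sprk] = [8, 1]
r6 m[φ4→cld] = [3, 4]
r6 m[φ5→sprk] = [8, 3]
r6 m[wind→φ0] = [2048, 256]
r6 m[wind→φ1] = [256, 48]
r6 m[wind→φ2] = [8192, 768]
r6 m[sprk→φ1] = [64, 3]
r6 m[sprk→φ3] = [8192, 5376]
r6 m[sprk→φ5] = [8192, 1792]
r6 m[wet→φ0] = [1, 1]
r6 m[cld→φ0] = [3, 4]
r6 m[cld→φ4] = [12288, 16384]
r7 m[φ0→wind] = [32, 12]
r7 m[φ0→wet] = [65536, 49152]
r7 m[φ0→cld] = [12288, 16384]
r7 m[φ1→wind] = [256, 64]
r7 m[φ1→sprk] = [1024, 1792]
r7 m[φ2→wind] = [8, 4]
r7 m[φ3→sprk] = [8, 1]
r7 m[φ4→cld] = [3, 4]
r7 m[φ5→sprk] = [8, 3]
r7 m[wind→φ0] = [2048, 256]
r7 m[wind→φ1] = [256, 48]
r7 m[wind→φ2] = [8192, 768]
r7 m[sprk→φ1] = [64, 3]
r7 m[sprk→φ3] = [8192, 5376]
r7 m[sprk→φ5] = [8192, 1792]
r7 m[wet→φ0] = [1, 1]
r7 m[cld→φ0] = [3, 4]
r7 m[cld→φ4] = [12288, 16384]
fixed point reached at round 7
b[sprk] = ⊗ incoming = [65536, 5376]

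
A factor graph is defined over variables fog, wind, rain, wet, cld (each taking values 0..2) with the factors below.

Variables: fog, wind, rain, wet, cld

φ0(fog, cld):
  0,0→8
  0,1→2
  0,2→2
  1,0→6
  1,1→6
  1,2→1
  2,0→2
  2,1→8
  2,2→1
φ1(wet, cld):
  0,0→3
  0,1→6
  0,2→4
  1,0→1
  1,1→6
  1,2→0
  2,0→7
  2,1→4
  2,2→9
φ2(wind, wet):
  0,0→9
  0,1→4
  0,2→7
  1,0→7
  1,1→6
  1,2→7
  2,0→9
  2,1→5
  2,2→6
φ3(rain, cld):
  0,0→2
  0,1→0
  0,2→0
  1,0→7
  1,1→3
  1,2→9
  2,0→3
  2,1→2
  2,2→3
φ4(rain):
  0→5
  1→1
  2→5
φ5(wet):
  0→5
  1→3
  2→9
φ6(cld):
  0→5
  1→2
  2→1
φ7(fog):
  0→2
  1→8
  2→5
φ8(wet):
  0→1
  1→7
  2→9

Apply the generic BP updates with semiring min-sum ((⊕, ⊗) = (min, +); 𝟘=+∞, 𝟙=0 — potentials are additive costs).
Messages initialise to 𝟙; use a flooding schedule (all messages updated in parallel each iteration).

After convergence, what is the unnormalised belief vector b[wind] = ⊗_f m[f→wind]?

init: all messages = 𝟙 over 3 values
r1 m[φ0→fog] = [2, 1, 1]
r1 m[φ0→cld] = [2, 2, 1]
r1 m[φ1→wet] = [3, 0, 4]
r1 m[φ1→cld] = [1, 4, 0]
r1 m[φ2→wind] = [4, 6, 5]
r1 m[φ2→wet] = [7, 4, 6]
r1 m[φ3→rain] = [0, 3, 2]
r1 m[φ3→cld] = [2, 0, 0]
r1 m[φ4→rain] = [5, 1, 5]
r1 m[φ5→wet] = [5, 3, 9]
r1 m[φ6→cld] = [5, 2, 1]
r1 m[φ7→fog] = [2, 8, 5]
r1 m[φ8→wet] = [1, 7, 9]
r1 m[fog→φ0] = [0, 0, 0]
r1 m[fog→φ7] = [0, 0, 0]
r1 m[wind→φ2] = [0, 0, 0]
r1 m[rain→φ3] = [0, 0, 0]
r1 m[rain→φ4] = [0, 0, 0]
r1 m[wet→φ1] = [0, 0, 0]
r1 m[wet→φ2] = [0, 0, 0]
r1 m[wet→φ5] = [0, 0, 0]
r1 m[wet→φ8] = [0, 0, 0]
r1 m[cld→φ0] = [0, 0, 0]
r1 m[cld→φ1] = [0, 0, 0]
r1 m[cld→φ3] = [0, 0, 0]
r1 m[cld→φ6] = [0, 0, 0]
r2 m[φ0→fog] = [2, 1, 1]
r2 m[φ0→cld] = [2, 2, 1]
r2 m[φ1→wet] = [3, 0, 4]
r2 m[φ1→cld] = [1, 4, 0]
r2 m[φ2→wind] = [4, 6, 5]
r2 m[φ2→wet] = [7, 4, 6]
r2 m[φ3→rain] = [0, 3, 2]
r2 m[φ3→cld] = [2, 0, 0]
r2 m[φ4→rain] = [5, 1, 5]
r2 m[φ5→wet] = [5, 3, 9]
r2 m[φ6→cld] = [5, 2, 1]
r2 m[φ7→fog] = [2, 8, 5]
r2 m[φ8→wet] = [1, 7, 9]
r2 m[fog→φ0] = [2, 8, 5]
r2 m[fog→φ7] = [2, 1, 1]
r2 m[wind→φ2] = [0, 0, 0]
r2 m[rain→φ3] = [5, 1, 5]
r2 m[rain→φ4] = [0, 3, 2]
r2 m[wet→φ1] = [13, 14, 24]
r2 m[wet→φ2] = [9, 10, 22]
r2 m[wet→φ5] = [11, 11, 19]
r2 m[wet→φ8] = [15, 7, 19]
r2 m[cld→φ0] = [8, 6, 1]
r2 m[cld→φ1] = [9, 4, 2]
r2 m[cld→φ3] = [8, 8, 2]
r2 m[cld→φ6] = [5, 6, 1]
r3 m[φ0→fog] = [3, 2, 2]
r3 m[φ0→cld] = [7, 4, 4]
r3 m[φ1→wet] = [6, 2, 8]
r3 m[φ1→cld] = [15, 19, 14]
r3 m[φ2→wind] = [14, 16, 15]
r3 m[φ2→wet] = [7, 4, 6]
r3 m[φ3→rain] = [2, 11, 5]
r3 m[φ3→cld] = [7, 4, 5]
r3 m[φ4→rain] = [5, 1, 5]
r3 m[φ5→wet] = [5, 3, 9]
r3 m[φ6→cld] = [5, 2, 1]
r3 m[φ7→fog] = [2, 8, 5]
r3 m[φ8→wet] = [1, 7, 9]
r3 m[fog→φ0] = [2, 8, 5]
r3 m[fog→φ7] = [2, 1, 1]
r3 m[wind→φ2] = [0, 0, 0]
r3 m[rain→φ3] = [5, 1, 5]
r3 m[rain→φ4] = [0, 3, 2]
r3 m[wet→φ1] = [13, 14, 24]
r3 m[wet→φ2] = [9, 10, 22]
r3 m[wet→φ5] = [11, 11, 19]
r3 m[wet→φ8] = [15, 7, 19]
r3 m[cld→φ0] = [8, 6, 1]
r3 m[cld→φ1] = [9, 4, 2]
r3 m[cld→φ3] = [8, 8, 2]
r3 m[cld→φ6] = [5, 6, 1]
r4 m[φ0→fog] = [3, 2, 2]
r4 m[φ0→cld] = [7, 4, 4]
r4 m[φ1→wet] = [6, 2, 8]
r4 m[φ1→cld] = [15, 19, 14]
r4 m[φ2→wind] = [14, 16, 15]
r4 m[φ2→wet] = [7, 4, 6]
r4 m[φ3→rain] = [2, 11, 5]
r4 m[φ3→cld] = [7, 4, 5]
r4 m[φ4→rain] = [5, 1, 5]
r4 m[φ5→wet] = [5, 3, 9]
r4 m[φ6→cld] = [5, 2, 1]
r4 m[φ7→fog] = [2, 8, 5]
r4 m[φ8→wet] = [1, 7, 9]
r4 m[fog→φ0] = [2, 8, 5]
r4 m[fog→φ7] = [3, 2, 2]
r4 m[wind→φ2] = [0, 0, 0]
r4 m[rain→φ3] = [5, 1, 5]
r4 m[rain→φ4] = [2, 11, 5]
r4 m[wet→φ1] = [13, 14, 24]
r4 m[wet→φ2] = [12, 12, 26]
r4 m[wet→φ5] = [14, 13, 23]
r4 m[wet→φ8] = [18, 9, 23]
r4 m[cld→φ0] = [27, 25, 20]
r4 m[cld→φ1] = [19, 10, 10]
r4 m[cld→φ3] = [27, 25, 19]
r4 m[cld→φ6] = [29, 27, 23]
r5 m[φ0→fog] = [22, 21, 21]
r5 m[φ0→cld] = [7, 4, 4]
r5 m[φ1→wet] = [14, 10, 14]
r5 m[φ1→cld] = [15, 19, 14]
r5 m[φ2→wind] = [16, 18, 17]
r5 m[φ2→wet] = [7, 4, 6]
r5 m[φ3→rain] = [19, 28, 22]
r5 m[φ3→cld] = [7, 4, 5]
r5 m[φ4→rain] = [5, 1, 5]
r5 m[φ5→wet] = [5, 3, 9]
r5 m[φ6→cld] = [5, 2, 1]
r5 m[φ7→fog] = [2, 8, 5]
r5 m[φ8→wet] = [1, 7, 9]
r5 m[fog→φ0] = [2, 8, 5]
r5 m[fog→φ7] = [3, 2, 2]
r5 m[wind→φ2] = [0, 0, 0]
r5 m[rain→φ3] = [5, 1, 5]
r5 m[rain→φ4] = [2, 11, 5]
r5 m[wet→φ1] = [13, 14, 24]
r5 m[wet→φ2] = [12, 12, 26]
r5 m[wet→φ5] = [14, 13, 23]
r5 m[wet→φ8] = [18, 9, 23]
r5 m[cld→φ0] = [27, 25, 20]
r5 m[cld→φ1] = [19, 10, 10]
r5 m[cld→φ3] = [27, 25, 19]
r5 m[cld→φ6] = [29, 27, 23]
r6 m[φ0→fog] = [22, 21, 21]
r6 m[φ0→cld] = [7, 4, 4]
r6 m[φ1→wet] = [14, 10, 14]
r6 m[φ1→cld] = [15, 19, 14]
r6 m[φ2→wind] = [16, 18, 17]
r6 m[φ2→wet] = [7, 4, 6]
r6 m[φ3→rain] = [19, 28, 22]
r6 m[φ3→cld] = [7, 4, 5]
r6 m[φ4→rain] = [5, 1, 5]
r6 m[φ5→wet] = [5, 3, 9]
r6 m[φ6→cld] = [5, 2, 1]
r6 m[φ7→fog] = [2, 8, 5]
r6 m[φ8→wet] = [1, 7, 9]
r6 m[fog→φ0] = [2, 8, 5]
r6 m[fog→φ7] = [22, 21, 21]
r6 m[wind→φ2] = [0, 0, 0]
r6 m[rain→φ3] = [5, 1, 5]
r6 m[rain→φ4] = [19, 28, 22]
r6 m[wet→φ1] = [13, 14, 24]
r6 m[wet→φ2] = [20, 20, 32]
r6 m[wet→φ5] = [22, 21, 29]
r6 m[wet→φ8] = [26, 17, 29]
r6 m[cld→φ0] = [27, 25, 20]
r6 m[cld→φ1] = [19, 10, 10]
r6 m[cld→φ3] = [27, 25, 19]
r6 m[cld→φ6] = [29, 27, 23]
r7 m[φ0→fog] = [22, 21, 21]
r7 m[φ0→cld] = [7, 4, 4]
r7 m[φ1→wet] = [14, 10, 14]
r7 m[φ1→cld] = [15, 19, 14]
r7 m[φ2→wind] = [24, 26, 25]
r7 m[φ2→wet] = [7, 4, 6]
r7 m[φ3→rain] = [19, 28, 22]
r7 m[φ3→cld] = [7, 4, 5]
r7 m[φ4→rain] = [5, 1, 5]
r7 m[φ5→wet] = [5, 3, 9]
r7 m[φ6→cld] = [5, 2, 1]
r7 m[φ7→fog] = [2, 8, 5]
r7 m[φ8→wet] = [1, 7, 9]
r7 m[fog→φ0] = [2, 8, 5]
r7 m[fog→φ7] = [22, 21, 21]
r7 m[wind→φ2] = [0, 0, 0]
r7 m[rain→φ3] = [5, 1, 5]
r7 m[rain→φ4] = [19, 28, 22]
r7 m[wet→φ1] = [13, 14, 24]
r7 m[wet→φ2] = [20, 20, 32]
r7 m[wet→φ5] = [22, 21, 29]
r7 m[wet→φ8] = [26, 17, 29]
r7 m[cld→φ0] = [27, 25, 20]
r7 m[cld→φ1] = [19, 10, 10]
r7 m[cld→φ3] = [27, 25, 19]
r7 m[cld→φ6] = [29, 27, 23]
r8 m[φ0→fog] = [22, 21, 21]
r8 m[φ0→cld] = [7, 4, 4]
r8 m[φ1→wet] = [14, 10, 14]
r8 m[φ1→cld] = [15, 19, 14]
r8 m[φ2→wind] = [24, 26, 25]
r8 m[φ2→wet] = [7, 4, 6]
r8 m[φ3→rain] = [19, 28, 22]
r8 m[φ3→cld] = [7, 4, 5]
r8 m[φ4→rain] = [5, 1, 5]
r8 m[φ5→wet] = [5, 3, 9]
r8 m[φ6→cld] = [5, 2, 1]
r8 m[φ7→fog] = [2, 8, 5]
r8 m[φ8→wet] = [1, 7, 9]
r8 m[fog→φ0] = [2, 8, 5]
r8 m[fog→φ7] = [22, 21, 21]
r8 m[wind→φ2] = [0, 0, 0]
r8 m[rain→φ3] = [5, 1, 5]
r8 m[rain→φ4] = [19, 28, 22]
r8 m[wet→φ1] = [13, 14, 24]
r8 m[wet→φ2] = [20, 20, 32]
r8 m[wet→φ5] = [22, 21, 29]
r8 m[wet→φ8] = [26, 17, 29]
r8 m[cld→φ0] = [27, 25, 20]
r8 m[cld→φ1] = [19, 10, 10]
r8 m[cld→φ3] = [27, 25, 19]
r8 m[cld→φ6] = [29, 27, 23]
fixed point reached at round 8
b[wind] = ⊗ incoming = [24, 26, 25]

b[wind] = [24, 26, 25]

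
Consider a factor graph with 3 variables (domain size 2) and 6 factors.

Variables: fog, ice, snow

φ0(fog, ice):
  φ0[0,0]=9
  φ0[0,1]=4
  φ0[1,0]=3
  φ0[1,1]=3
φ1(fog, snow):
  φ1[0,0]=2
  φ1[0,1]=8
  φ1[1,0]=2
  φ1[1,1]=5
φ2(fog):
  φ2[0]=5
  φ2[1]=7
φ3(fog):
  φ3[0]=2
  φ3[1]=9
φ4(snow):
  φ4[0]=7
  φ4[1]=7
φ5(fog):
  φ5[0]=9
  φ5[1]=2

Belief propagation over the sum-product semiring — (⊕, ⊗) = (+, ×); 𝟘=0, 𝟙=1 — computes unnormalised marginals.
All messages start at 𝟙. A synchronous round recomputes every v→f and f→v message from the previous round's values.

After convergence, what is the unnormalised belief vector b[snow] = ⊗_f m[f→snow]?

b[snow] = [26964, 91980]

init: all messages = 𝟙 over 2 values
r1 m[φ0→fog] = [13, 6]
r1 m[φ0→ice] = [12, 7]
r1 m[φ1→fog] = [10, 7]
r1 m[φ1→snow] = [4, 13]
r1 m[φ2→fog] = [5, 7]
r1 m[φ3→fog] = [2, 9]
r1 m[φ4→snow] = [7, 7]
r1 m[φ5→fog] = [9, 2]
r1 m[fog→φ0] = [1, 1]
r1 m[fog→φ1] = [1, 1]
r1 m[fog→φ2] = [1, 1]
r1 m[fog→φ3] = [1, 1]
r1 m[fog→φ5] = [1, 1]
r1 m[ice→φ0] = [1, 1]
r1 m[snow→φ1] = [1, 1]
r1 m[snow→φ4] = [1, 1]
r2 m[φ0→fog] = [13, 6]
r2 m[φ0→ice] = [12, 7]
r2 m[φ1→fog] = [10, 7]
r2 m[φ1→snow] = [4, 13]
r2 m[φ2→fog] = [5, 7]
r2 m[φ3→fog] = [2, 9]
r2 m[φ4→snow] = [7, 7]
r2 m[φ5→fog] = [9, 2]
r2 m[fog→φ0] = [900, 882]
r2 m[fog→φ1] = [1170, 756]
r2 m[fog→φ2] = [2340, 756]
r2 m[fog→φ3] = [5850, 588]
r2 m[fog→φ5] = [1300, 2646]
r2 m[ice→φ0] = [1, 1]
r2 m[snow→φ1] = [7, 7]
r2 m[snow→φ4] = [4, 13]
r3 m[φ0→fog] = [13, 6]
r3 m[φ0→ice] = [10746, 6246]
r3 m[φ1→fog] = [70, 49]
r3 m[φ1→snow] = [3852, 13140]
r3 m[φ2→fog] = [5, 7]
r3 m[φ3→fog] = [2, 9]
r3 m[φ4→snow] = [7, 7]
r3 m[φ5→fog] = [9, 2]
r3 m[fog→φ0] = [900, 882]
r3 m[fog→φ1] = [1170, 756]
r3 m[fog→φ2] = [2340, 756]
r3 m[fog→φ3] = [5850, 588]
r3 m[fog→φ5] = [1300, 2646]
r3 m[ice→φ0] = [1, 1]
r3 m[snow→φ1] = [7, 7]
r3 m[snow→φ4] = [4, 13]
r4 m[φ0→fog] = [13, 6]
r4 m[φ0→ice] = [10746, 6246]
r4 m[φ1→fog] = [70, 49]
r4 m[φ1→snow] = [3852, 13140]
r4 m[φ2→fog] = [5, 7]
r4 m[φ3→fog] = [2, 9]
r4 m[φ4→snow] = [7, 7]
r4 m[φ5→fog] = [9, 2]
r4 m[fog→φ0] = [6300, 6174]
r4 m[fog→φ1] = [1170, 756]
r4 m[fog→φ2] = [16380, 5292]
r4 m[fog→φ3] = [40950, 4116]
r4 m[fog→φ5] = [9100, 18522]
r4 m[ice→φ0] = [1, 1]
r4 m[snow→φ1] = [7, 7]
r4 m[snow→φ4] = [3852, 13140]
r5 m[φ0→fog] = [13, 6]
r5 m[φ0→ice] = [75222, 43722]
r5 m[φ1→fog] = [70, 49]
r5 m[φ1→snow] = [3852, 13140]
r5 m[φ2→fog] = [5, 7]
r5 m[φ3→fog] = [2, 9]
r5 m[φ4→snow] = [7, 7]
r5 m[φ5→fog] = [9, 2]
r5 m[fog→φ0] = [6300, 6174]
r5 m[fog→φ1] = [1170, 756]
r5 m[fog→φ2] = [16380, 5292]
r5 m[fog→φ3] = [40950, 4116]
r5 m[fog→φ5] = [9100, 18522]
r5 m[ice→φ0] = [1, 1]
r5 m[snow→φ1] = [7, 7]
r5 m[snow→φ4] = [3852, 13140]
r6 m[φ0→fog] = [13, 6]
r6 m[φ0→ice] = [75222, 43722]
r6 m[φ1→fog] = [70, 49]
r6 m[φ1→snow] = [3852, 13140]
r6 m[φ2→fog] = [5, 7]
r6 m[φ3→fog] = [2, 9]
r6 m[φ4→snow] = [7, 7]
r6 m[φ5→fog] = [9, 2]
r6 m[fog→φ0] = [6300, 6174]
r6 m[fog→φ1] = [1170, 756]
r6 m[fog→φ2] = [16380, 5292]
r6 m[fog→φ3] = [40950, 4116]
r6 m[fog→φ5] = [9100, 18522]
r6 m[ice→φ0] = [1, 1]
r6 m[snow→φ1] = [7, 7]
r6 m[snow→φ4] = [3852, 13140]
fixed point reached at round 6
b[snow] = ⊗ incoming = [26964, 91980]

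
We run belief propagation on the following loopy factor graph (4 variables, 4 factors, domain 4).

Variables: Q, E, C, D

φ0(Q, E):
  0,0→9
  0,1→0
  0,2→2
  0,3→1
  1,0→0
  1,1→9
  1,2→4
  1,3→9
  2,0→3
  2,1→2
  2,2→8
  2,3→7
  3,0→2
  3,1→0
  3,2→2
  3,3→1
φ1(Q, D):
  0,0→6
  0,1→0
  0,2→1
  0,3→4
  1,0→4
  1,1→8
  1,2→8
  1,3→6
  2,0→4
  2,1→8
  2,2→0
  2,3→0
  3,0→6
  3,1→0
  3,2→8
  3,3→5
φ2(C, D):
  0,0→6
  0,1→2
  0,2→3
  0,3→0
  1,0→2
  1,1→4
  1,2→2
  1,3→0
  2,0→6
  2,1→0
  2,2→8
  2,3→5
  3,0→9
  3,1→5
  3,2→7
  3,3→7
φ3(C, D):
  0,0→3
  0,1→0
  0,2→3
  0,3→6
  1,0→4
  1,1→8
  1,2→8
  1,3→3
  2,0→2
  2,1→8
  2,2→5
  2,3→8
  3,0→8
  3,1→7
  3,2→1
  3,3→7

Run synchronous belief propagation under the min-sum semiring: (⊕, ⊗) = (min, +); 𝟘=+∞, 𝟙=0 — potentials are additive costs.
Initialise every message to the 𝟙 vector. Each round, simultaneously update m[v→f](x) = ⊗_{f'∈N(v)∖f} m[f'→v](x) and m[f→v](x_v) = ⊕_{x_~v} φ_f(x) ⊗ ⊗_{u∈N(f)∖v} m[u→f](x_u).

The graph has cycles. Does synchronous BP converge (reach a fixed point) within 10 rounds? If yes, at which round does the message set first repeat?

init: all messages = 𝟙 over 4 values
r1 m[φ0→Q] = [0, 0, 2, 0]
r1 m[φ0→E] = [0, 0, 2, 1]
r1 m[φ1→Q] = [0, 4, 0, 0]
r1 m[φ1→D] = [4, 0, 0, 0]
r1 m[φ2→C] = [0, 0, 0, 5]
r1 m[φ2→D] = [2, 0, 2, 0]
r1 m[φ3→C] = [0, 3, 2, 1]
r1 m[φ3→D] = [2, 0, 1, 3]
r1 m[Q→φ0] = [0, 0, 0, 0]
r1 m[Q→φ1] = [0, 0, 0, 0]
r1 m[E→φ0] = [0, 0, 0, 0]
r1 m[C→φ2] = [0, 0, 0, 0]
r1 m[C→φ3] = [0, 0, 0, 0]
r1 m[D→φ1] = [0, 0, 0, 0]
r1 m[D→φ2] = [0, 0, 0, 0]
r1 m[D→φ3] = [0, 0, 0, 0]
r2 m[φ0→Q] = [0, 0, 2, 0]
r2 m[φ0→E] = [0, 0, 2, 1]
r2 m[φ1→Q] = [0, 4, 0, 0]
r2 m[φ1→D] = [4, 0, 0, 0]
r2 m[φ2→C] = [0, 0, 0, 5]
r2 m[φ2→D] = [2, 0, 2, 0]
r2 m[φ3→C] = [0, 3, 2, 1]
r2 m[φ3→D] = [2, 0, 1, 3]
r2 m[Q→φ0] = [0, 4, 0, 0]
r2 m[Q→φ1] = [0, 0, 2, 0]
r2 m[E→φ0] = [0, 0, 0, 0]
r2 m[C→φ2] = [0, 3, 2, 1]
r2 m[C→φ3] = [0, 0, 0, 5]
r2 m[D→φ1] = [4, 0, 3, 3]
r2 m[D→φ2] = [6, 0, 1, 3]
r2 m[D→φ3] = [6, 0, 2, 0]
r3 m[φ0→Q] = [0, 0, 2, 0]
r3 m[φ0→E] = [2, 0, 2, 1]
r3 m[φ1→Q] = [0, 8, 3, 0]
r3 m[φ1→D] = [4, 0, 1, 2]
r3 m[φ2→C] = [2, 3, 0, 5]
r3 m[φ2→D] = [5, 2, 3, 0]
r3 m[φ3→C] = [0, 3, 7, 3]
r3 m[φ3→D] = [2, 0, 3, 3]
r3 m[Q→φ0] = [0, 4, 0, 0]
r3 m[Q→φ1] = [0, 0, 2, 0]
r3 m[E→φ0] = [0, 0, 0, 0]
r3 m[C→φ2] = [0, 3, 2, 1]
r3 m[C→φ3] = [0, 0, 0, 5]
r3 m[D→φ1] = [4, 0, 3, 3]
r3 m[D→φ2] = [6, 0, 1, 3]
r3 m[D→φ3] = [6, 0, 2, 0]
r4 m[φ0→Q] = [0, 0, 2, 0]
r4 m[φ0→E] = [2, 0, 2, 1]
r4 m[φ1→Q] = [0, 8, 3, 0]
r4 m[φ1→D] = [4, 0, 1, 2]
r4 m[φ2→C] = [2, 3, 0, 5]
r4 m[φ2→D] = [5, 2, 3, 0]
r4 m[φ3→C] = [0, 3, 7, 3]
r4 m[φ3→D] = [2, 0, 3, 3]
r4 m[Q→φ0] = [0, 8, 3, 0]
r4 m[Q→φ1] = [0, 0, 2, 0]
r4 m[E→φ0] = [0, 0, 0, 0]
r4 m[C→φ2] = [0, 3, 7, 3]
r4 m[C→φ3] = [2, 3, 0, 5]
r4 m[D→φ1] = [7, 2, 6, 3]
r4 m[D→φ2] = [6, 0, 4, 5]
r4 m[D→φ3] = [9, 2, 4, 2]
r5 m[φ0→Q] = [0, 0, 2, 0]
r5 m[φ0→E] = [2, 0, 2, 1]
r5 m[φ1→Q] = [2, 9, 3, 2]
r5 m[φ1→D] = [4, 0, 1, 2]
r5 m[φ2→C] = [2, 4, 0, 5]
r5 m[φ2→D] = [5, 2, 3, 0]
r5 m[φ3→C] = [2, 5, 9, 5]
r5 m[φ3→D] = [2, 2, 5, 6]
r5 m[Q→φ0] = [0, 8, 3, 0]
r5 m[Q→φ1] = [0, 0, 2, 0]
r5 m[E→φ0] = [0, 0, 0, 0]
r5 m[C→φ2] = [0, 3, 7, 3]
r5 m[C→φ3] = [2, 3, 0, 5]
r5 m[D→φ1] = [7, 2, 6, 3]
r5 m[D→φ2] = [6, 0, 4, 5]
r5 m[D→φ3] = [9, 2, 4, 2]
r6 m[φ0→Q] = [0, 0, 2, 0]
r6 m[φ0→E] = [2, 0, 2, 1]
r6 m[φ1→Q] = [2, 9, 3, 2]
r6 m[φ1→D] = [4, 0, 1, 2]
r6 m[φ2→C] = [2, 4, 0, 5]
r6 m[φ2→D] = [5, 2, 3, 0]
r6 m[φ3→C] = [2, 5, 9, 5]
r6 m[φ3→D] = [2, 2, 5, 6]
r6 m[Q→φ0] = [2, 9, 3, 2]
r6 m[Q→φ1] = [0, 0, 2, 0]
r6 m[E→φ0] = [0, 0, 0, 0]
r6 m[C→φ2] = [2, 5, 9, 5]
r6 m[C→φ3] = [2, 4, 0, 5]
r6 m[D→φ1] = [7, 4, 8, 6]
r6 m[D→φ2] = [6, 2, 6, 8]
r6 m[D→φ3] = [9, 2, 4, 2]
r7 m[φ0→Q] = [0, 0, 2, 0]
r7 m[φ0→E] = [4, 2, 4, 3]
r7 m[φ1→Q] = [4, 11, 6, 4]
r7 m[φ1→D] = [4, 0, 1, 2]
r7 m[φ2→C] = [4, 6, 2, 7]
r7 m[φ2→D] = [7, 4, 5, 2]
r7 m[φ3→C] = [2, 5, 9, 5]
r7 m[φ3→D] = [2, 2, 5, 7]
r7 m[Q→φ0] = [2, 9, 3, 2]
r7 m[Q→φ1] = [0, 0, 2, 0]
r7 m[E→φ0] = [0, 0, 0, 0]
r7 m[C→φ2] = [2, 5, 9, 5]
r7 m[C→φ3] = [2, 4, 0, 5]
r7 m[D→φ1] = [7, 4, 8, 6]
r7 m[D→φ2] = [6, 2, 6, 8]
r7 m[D→φ3] = [9, 2, 4, 2]
r8 m[φ0→Q] = [0, 0, 2, 0]
r8 m[φ0→E] = [4, 2, 4, 3]
r8 m[φ1→Q] = [4, 11, 6, 4]
r8 m[φ1→D] = [4, 0, 1, 2]
r8 m[φ2→C] = [4, 6, 2, 7]
r8 m[φ2→D] = [7, 4, 5, 2]
r8 m[φ3→C] = [2, 5, 9, 5]
r8 m[φ3→D] = [2, 2, 5, 7]
r8 m[Q→φ0] = [4, 11, 6, 4]
r8 m[Q→φ1] = [0, 0, 2, 0]
r8 m[E→φ0] = [0, 0, 0, 0]
r8 m[C→φ2] = [2, 5, 9, 5]
r8 m[C→φ3] = [4, 6, 2, 7]
r8 m[D→φ1] = [9, 6, 10, 9]
r8 m[D→φ2] = [6, 2, 6, 9]
r8 m[D→φ3] = [11, 4, 6, 4]
r9 m[φ0→Q] = [0, 0, 2, 0]
r9 m[φ0→E] = [6, 4, 6, 5]
r9 m[φ1→Q] = [6, 13, 9, 6]
r9 m[φ1→D] = [4, 0, 1, 2]
r9 m[φ2→C] = [4, 6, 2, 7]
r9 m[φ2→D] = [7, 4, 5, 2]
r9 m[φ3→C] = [4, 7, 11, 7]
r9 m[φ3→D] = [4, 4, 7, 9]
r9 m[Q→φ0] = [4, 11, 6, 4]
r9 m[Q→φ1] = [0, 0, 2, 0]
r9 m[E→φ0] = [0, 0, 0, 0]
r9 m[C→φ2] = [2, 5, 9, 5]
r9 m[C→φ3] = [4, 6, 2, 7]
r9 m[D→φ1] = [9, 6, 10, 9]
r9 m[D→φ2] = [6, 2, 6, 9]
r9 m[D→φ3] = [11, 4, 6, 4]
r10 m[φ0→Q] = [0, 0, 2, 0]
r10 m[φ0→E] = [6, 4, 6, 5]
r10 m[φ1→Q] = [6, 13, 9, 6]
r10 m[φ1→D] = [4, 0, 1, 2]
r10 m[φ2→C] = [4, 6, 2, 7]
r10 m[φ2→D] = [7, 4, 5, 2]
r10 m[φ3→C] = [4, 7, 11, 7]
r10 m[φ3→D] = [4, 4, 7, 9]
r10 m[Q→φ0] = [6, 13, 9, 6]
r10 m[Q→φ1] = [0, 0, 2, 0]
r10 m[E→φ0] = [0, 0, 0, 0]
r10 m[C→φ2] = [4, 7, 11, 7]
r10 m[C→φ3] = [4, 6, 2, 7]
r10 m[D→φ1] = [11, 8, 12, 11]
r10 m[D→φ2] = [8, 4, 8, 11]
r10 m[D→φ3] = [11, 4, 6, 4]
no fixed point within 10 rounds

NOT CONVERGED within 10 rounds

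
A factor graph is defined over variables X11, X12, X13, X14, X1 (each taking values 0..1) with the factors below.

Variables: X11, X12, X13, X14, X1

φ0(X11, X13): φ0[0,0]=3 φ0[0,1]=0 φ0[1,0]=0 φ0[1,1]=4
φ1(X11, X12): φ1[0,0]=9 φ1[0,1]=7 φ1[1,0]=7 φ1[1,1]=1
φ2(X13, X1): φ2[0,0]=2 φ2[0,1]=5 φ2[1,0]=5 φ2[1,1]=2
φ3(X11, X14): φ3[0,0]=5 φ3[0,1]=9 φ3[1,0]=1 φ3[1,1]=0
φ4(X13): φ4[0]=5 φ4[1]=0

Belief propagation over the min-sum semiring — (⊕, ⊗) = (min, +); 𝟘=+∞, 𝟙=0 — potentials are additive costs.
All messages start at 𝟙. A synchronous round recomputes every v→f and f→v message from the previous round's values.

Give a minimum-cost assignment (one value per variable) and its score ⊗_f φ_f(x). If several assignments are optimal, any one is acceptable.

init: all messages = 𝟙 over 2 values
r1 m[φ0→X11] = [0, 0]
r1 m[φ0→X13] = [0, 0]
r1 m[φ1→X11] = [7, 1]
r1 m[φ1→X12] = [7, 1]
r1 m[φ2→X13] = [2, 2]
r1 m[φ2→X1] = [2, 2]
r1 m[φ3→X11] = [5, 0]
r1 m[φ3→X14] = [1, 0]
r1 m[φ4→X13] = [5, 0]
r1 m[X11→φ0] = [0, 0]
r1 m[X11→φ1] = [0, 0]
r1 m[X11→φ3] = [0, 0]
r1 m[X12→φ1] = [0, 0]
r1 m[X13→φ0] = [0, 0]
r1 m[X13→φ2] = [0, 0]
r1 m[X13→φ4] = [0, 0]
r1 m[X14→φ3] = [0, 0]
r1 m[X1→φ2] = [0, 0]
r2 m[φ0→X11] = [0, 0]
r2 m[φ0→X13] = [0, 0]
r2 m[φ1→X11] = [7, 1]
r2 m[φ1→X12] = [7, 1]
r2 m[φ2→X13] = [2, 2]
r2 m[φ2→X1] = [2, 2]
r2 m[φ3→X11] = [5, 0]
r2 m[φ3→X14] = [1, 0]
r2 m[φ4→X13] = [5, 0]
r2 m[X11→φ0] = [12, 1]
r2 m[X11→φ1] = [5, 0]
r2 m[X11→φ3] = [7, 1]
r2 m[X12→φ1] = [0, 0]
r2 m[X13→φ0] = [7, 2]
r2 m[X13→φ2] = [5, 0]
r2 m[X13→φ4] = [2, 2]
r2 m[X14→φ3] = [0, 0]
r2 m[X1→φ2] = [0, 0]
r3 m[φ0→X11] = [2, 6]
r3 m[φ0→X13] = [1, 5]
r3 m[φ1→X11] = [7, 1]
r3 m[φ1→X12] = [7, 1]
r3 m[φ2→X13] = [2, 2]
r3 m[φ2→X1] = [5, 2]
r3 m[φ3→X11] = [5, 0]
r3 m[φ3→X14] = [2, 1]
r3 m[φ4→X13] = [5, 0]
r3 m[X11→φ0] = [12, 1]
r3 m[X11→φ1] = [5, 0]
r3 m[X11→φ3] = [7, 1]
r3 m[X12→φ1] = [0, 0]
r3 m[X13→φ0] = [7, 2]
r3 m[X13→φ2] = [5, 0]
r3 m[X13→φ4] = [2, 2]
r3 m[X14→φ3] = [0, 0]
r3 m[X1→φ2] = [0, 0]
r4 m[φ0→X11] = [2, 6]
r4 m[φ0→X13] = [1, 5]
r4 m[φ1→X11] = [7, 1]
r4 m[φ1→X12] = [7, 1]
r4 m[φ2→X13] = [2, 2]
r4 m[φ2→X1] = [5, 2]
r4 m[φ3→X11] = [5, 0]
r4 m[φ3→X14] = [2, 1]
r4 m[φ4→X13] = [5, 0]
r4 m[X11→φ0] = [12, 1]
r4 m[X11→φ1] = [7, 6]
r4 m[X11→φ3] = [9, 7]
r4 m[X12→φ1] = [0, 0]
r4 m[X13→φ0] = [7, 2]
r4 m[X13→φ2] = [6, 5]
r4 m[X13→φ4] = [3, 7]
r4 m[X14→φ3] = [0, 0]
r4 m[X1→φ2] = [0, 0]
r5 m[φ0→X11] = [2, 6]
r5 m[φ0→X13] = [1, 5]
r5 m[φ1→X11] = [7, 1]
r5 m[φ1→X12] = [13, 7]
r5 m[φ2→X13] = [2, 2]
r5 m[φ2→X1] = [8, 7]
r5 m[φ3→X11] = [5, 0]
r5 m[φ3→X14] = [8, 7]
r5 m[φ4→X13] = [5, 0]
r5 m[X11→φ0] = [12, 1]
r5 m[X11→φ1] = [7, 6]
r5 m[X11→φ3] = [9, 7]
r5 m[X12→φ1] = [0, 0]
r5 m[X13→φ0] = [7, 2]
r5 m[X13→φ2] = [6, 5]
r5 m[X13→φ4] = [3, 7]
r5 m[X14→φ3] = [0, 0]
r5 m[X1→φ2] = [0, 0]
r6 m[φ0→X11] = [2, 6]
r6 m[φ0→X13] = [1, 5]
r6 m[φ1→X11] = [7, 1]
r6 m[φ1→X12] = [13, 7]
r6 m[φ2→X13] = [2, 2]
r6 m[φ2→X1] = [8, 7]
r6 m[φ3→X11] = [5, 0]
r6 m[φ3→X14] = [8, 7]
r6 m[φ4→X13] = [5, 0]
r6 m[X11→φ0] = [12, 1]
r6 m[X11→φ1] = [7, 6]
r6 m[X11→φ3] = [9, 7]
r6 m[X12→φ1] = [0, 0]
r6 m[X13→φ0] = [7, 2]
r6 m[X13→φ2] = [6, 5]
r6 m[X13→φ4] = [3, 7]
r6 m[X14→φ3] = [0, 0]
r6 m[X1→φ2] = [0, 0]
fixed point reached at round 6
traceback from X11: (X11=1, X12=1, X13=1, X14=1, X1=1), score=7

assignment: (X11=1, X12=1, X13=1, X14=1, X1=1); score = 7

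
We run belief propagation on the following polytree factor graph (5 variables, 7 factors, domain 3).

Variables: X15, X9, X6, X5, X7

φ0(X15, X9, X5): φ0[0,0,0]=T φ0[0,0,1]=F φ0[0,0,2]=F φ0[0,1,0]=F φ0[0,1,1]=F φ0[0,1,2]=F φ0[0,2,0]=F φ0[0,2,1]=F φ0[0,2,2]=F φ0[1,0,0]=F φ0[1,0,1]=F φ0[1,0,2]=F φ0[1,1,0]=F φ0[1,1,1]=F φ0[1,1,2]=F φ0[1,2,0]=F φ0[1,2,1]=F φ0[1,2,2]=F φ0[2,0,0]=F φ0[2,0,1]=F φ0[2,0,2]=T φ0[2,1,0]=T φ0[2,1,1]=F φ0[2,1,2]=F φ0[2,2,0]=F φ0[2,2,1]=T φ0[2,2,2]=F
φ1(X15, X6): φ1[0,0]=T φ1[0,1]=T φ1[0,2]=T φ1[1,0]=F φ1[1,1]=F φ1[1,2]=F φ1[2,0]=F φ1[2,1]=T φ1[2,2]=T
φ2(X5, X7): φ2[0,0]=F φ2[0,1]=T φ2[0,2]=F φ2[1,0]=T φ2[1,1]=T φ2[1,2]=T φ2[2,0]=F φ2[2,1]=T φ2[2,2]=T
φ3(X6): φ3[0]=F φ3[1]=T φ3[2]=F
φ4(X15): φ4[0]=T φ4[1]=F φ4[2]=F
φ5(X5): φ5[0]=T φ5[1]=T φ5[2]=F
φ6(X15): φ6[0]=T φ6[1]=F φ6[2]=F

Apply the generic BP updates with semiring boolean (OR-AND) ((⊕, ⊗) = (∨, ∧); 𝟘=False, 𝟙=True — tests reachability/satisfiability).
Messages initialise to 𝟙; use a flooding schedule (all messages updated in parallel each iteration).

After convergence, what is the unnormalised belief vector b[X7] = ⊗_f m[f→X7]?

init: all messages = 𝟙 over 3 values
r1 m[φ0→X15] = [T, F, T]
r1 m[φ0→X9] = [T, T, T]
r1 m[φ0→X5] = [T, T, T]
r1 m[φ1→X15] = [T, F, T]
r1 m[φ1→X6] = [T, T, T]
r1 m[φ2→X5] = [T, T, T]
r1 m[φ2→X7] = [T, T, T]
r1 m[φ3→X6] = [F, T, F]
r1 m[φ4→X15] = [T, F, F]
r1 m[φ5→X5] = [T, T, F]
r1 m[φ6→X15] = [T, F, F]
r1 m[X15→φ0] = [T, T, T]
r1 m[X15→φ1] = [T, T, T]
r1 m[X15→φ4] = [T, T, T]
r1 m[X15→φ6] = [T, T, T]
r1 m[X9→φ0] = [T, T, T]
r1 m[X6→φ1] = [T, T, T]
r1 m[X6→φ3] = [T, T, T]
r1 m[X5→φ0] = [T, T, T]
r1 m[X5→φ2] = [T, T, T]
r1 m[X5→φ5] = [T, T, T]
r1 m[X7→φ2] = [T, T, T]
r2 m[φ0→X15] = [T, F, T]
r2 m[φ0→X9] = [T, T, T]
r2 m[φ0→X5] = [T, T, T]
r2 m[φ1→X15] = [T, F, T]
r2 m[φ1→X6] = [T, T, T]
r2 m[φ2→X5] = [T, T, T]
r2 m[φ2→X7] = [T, T, T]
r2 m[φ3→X6] = [F, T, F]
r2 m[φ4→X15] = [T, F, F]
r2 m[φ5→X5] = [T, T, F]
r2 m[φ6→X15] = [T, F, F]
r2 m[X15→φ0] = [T, F, F]
r2 m[X15→φ1] = [T, F, F]
r2 m[X15→φ4] = [T, F, F]
r2 m[X15→φ6] = [T, F, F]
r2 m[X9→φ0] = [T, T, T]
r2 m[X6→φ1] = [F, T, F]
r2 m[X6→φ3] = [T, T, T]
r2 m[X5→φ0] = [T, T, F]
r2 m[X5→φ2] = [T, T, F]
r2 m[X5→φ5] = [T, T, T]
r2 m[X7→φ2] = [T, T, T]
r3 m[φ0→X15] = [T, F, T]
r3 m[φ0→X9] = [T, F, F]
r3 m[φ0→X5] = [T, F, F]
r3 m[φ1→X15] = [T, F, T]
r3 m[φ1→X6] = [T, T, T]
r3 m[φ2→X5] = [T, T, T]
r3 m[φ2→X7] = [T, T, T]
r3 m[φ3→X6] = [F, T, F]
r3 m[φ4→X15] = [T, F, F]
r3 m[φ5→X5] = [T, T, F]
r3 m[φ6→X15] = [T, F, F]
r3 m[X15→φ0] = [T, F, F]
r3 m[X15→φ1] = [T, F, F]
r3 m[X15→φ4] = [T, F, F]
r3 m[X15→φ6] = [T, F, F]
r3 m[X9→φ0] = [T, T, T]
r3 m[X6→φ1] = [F, T, F]
r3 m[X6→φ3] = [T, T, T]
r3 m[X5→φ0] = [T, T, F]
r3 m[X5→φ2] = [T, T, F]
r3 m[X5→φ5] = [T, T, T]
r3 m[X7→φ2] = [T, T, T]
r4 m[φ0→X15] = [T, F, T]
r4 m[φ0→X9] = [T, F, F]
r4 m[φ0→X5] = [T, F, F]
r4 m[φ1→X15] = [T, F, T]
r4 m[φ1→X6] = [T, T, T]
r4 m[φ2→X5] = [T, T, T]
r4 m[φ2→X7] = [T, T, T]
r4 m[φ3→X6] = [F, T, F]
r4 m[φ4→X15] = [T, F, F]
r4 m[φ5→X5] = [T, T, F]
r4 m[φ6→X15] = [T, F, F]
r4 m[X15→φ0] = [T, F, F]
r4 m[X15→φ1] = [T, F, F]
r4 m[X15→φ4] = [T, F, F]
r4 m[X15→φ6] = [T, F, F]
r4 m[X9→φ0] = [T, T, T]
r4 m[X6→φ1] = [F, T, F]
r4 m[X6→φ3] = [T, T, T]
r4 m[X5→φ0] = [T, T, F]
r4 m[X5→φ2] = [T, F, F]
r4 m[X5→φ5] = [T, F, F]
r4 m[X7→φ2] = [T, T, T]
r5 m[φ0→X15] = [T, F, T]
r5 m[φ0→X9] = [T, F, F]
r5 m[φ0→X5] = [T, F, F]
r5 m[φ1→X15] = [T, F, T]
r5 m[φ1→X6] = [T, T, T]
r5 m[φ2→X5] = [T, T, T]
r5 m[φ2→X7] = [F, T, F]
r5 m[φ3→X6] = [F, T, F]
r5 m[φ4→X15] = [T, F, F]
r5 m[φ5→X5] = [T, T, F]
r5 m[φ6→X15] = [T, F, F]
r5 m[X15→φ0] = [T, F, F]
r5 m[X15→φ1] = [T, F, F]
r5 m[X15→φ4] = [T, F, F]
r5 m[X15→φ6] = [T, F, F]
r5 m[X9→φ0] = [T, T, T]
r5 m[X6→φ1] = [F, T, F]
r5 m[X6→φ3] = [T, T, T]
r5 m[X5→φ0] = [T, T, F]
r5 m[X5→φ2] = [T, F, F]
r5 m[X5→φ5] = [T, F, F]
r5 m[X7→φ2] = [T, T, T]
r6 m[φ0→X15] = [T, F, T]
r6 m[φ0→X9] = [T, F, F]
r6 m[φ0→X5] = [T, F, F]
r6 m[φ1→X15] = [T, F, T]
r6 m[φ1→X6] = [T, T, T]
r6 m[φ2→X5] = [T, T, T]
r6 m[φ2→X7] = [F, T, F]
r6 m[φ3→X6] = [F, T, F]
r6 m[φ4→X15] = [T, F, F]
r6 m[φ5→X5] = [T, T, F]
r6 m[φ6→X15] = [T, F, F]
r6 m[X15→φ0] = [T, F, F]
r6 m[X15→φ1] = [T, F, F]
r6 m[X15→φ4] = [T, F, F]
r6 m[X15→φ6] = [T, F, F]
r6 m[X9→φ0] = [T, T, T]
r6 m[X6→φ1] = [F, T, F]
r6 m[X6→φ3] = [T, T, T]
r6 m[X5→φ0] = [T, T, F]
r6 m[X5→φ2] = [T, F, F]
r6 m[X5→φ5] = [T, F, F]
r6 m[X7→φ2] = [T, T, T]
fixed point reached at round 6
b[X7] = ⊗ incoming = [F, T, F]

b[X7] = [F, T, F]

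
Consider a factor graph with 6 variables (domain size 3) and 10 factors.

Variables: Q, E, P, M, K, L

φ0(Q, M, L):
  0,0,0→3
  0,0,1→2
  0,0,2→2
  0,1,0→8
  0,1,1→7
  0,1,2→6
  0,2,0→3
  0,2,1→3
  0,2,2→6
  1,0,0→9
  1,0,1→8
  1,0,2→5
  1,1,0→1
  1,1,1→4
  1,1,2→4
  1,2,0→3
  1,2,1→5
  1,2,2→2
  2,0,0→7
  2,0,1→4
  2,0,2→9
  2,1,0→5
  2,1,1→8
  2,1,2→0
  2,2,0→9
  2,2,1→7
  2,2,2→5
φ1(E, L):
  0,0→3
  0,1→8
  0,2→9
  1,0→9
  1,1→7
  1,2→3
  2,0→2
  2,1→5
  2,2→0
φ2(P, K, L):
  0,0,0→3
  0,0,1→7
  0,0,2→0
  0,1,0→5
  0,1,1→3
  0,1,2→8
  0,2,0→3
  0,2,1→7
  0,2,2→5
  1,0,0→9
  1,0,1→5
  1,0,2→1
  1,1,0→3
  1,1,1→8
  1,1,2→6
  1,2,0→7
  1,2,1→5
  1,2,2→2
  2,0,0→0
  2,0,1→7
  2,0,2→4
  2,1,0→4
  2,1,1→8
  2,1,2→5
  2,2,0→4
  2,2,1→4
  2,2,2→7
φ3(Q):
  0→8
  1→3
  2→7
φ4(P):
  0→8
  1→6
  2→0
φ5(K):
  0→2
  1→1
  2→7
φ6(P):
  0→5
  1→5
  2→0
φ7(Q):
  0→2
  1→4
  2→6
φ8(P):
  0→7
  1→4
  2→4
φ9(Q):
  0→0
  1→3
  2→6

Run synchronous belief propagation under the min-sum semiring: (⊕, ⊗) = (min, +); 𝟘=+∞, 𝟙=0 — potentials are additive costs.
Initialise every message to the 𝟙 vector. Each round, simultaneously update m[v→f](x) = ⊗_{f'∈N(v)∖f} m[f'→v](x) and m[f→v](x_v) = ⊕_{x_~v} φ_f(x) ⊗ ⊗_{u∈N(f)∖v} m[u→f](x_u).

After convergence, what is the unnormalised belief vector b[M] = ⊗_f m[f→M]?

init: all messages = 𝟙 over 3 values
r1 m[φ0→Q] = [2, 1, 0]
r1 m[φ0→M] = [2, 0, 2]
r1 m[φ0→L] = [1, 2, 0]
r1 m[φ1→E] = [3, 3, 0]
r1 m[φ1→L] = [2, 5, 0]
r1 m[φ2→P] = [0, 1, 0]
r1 m[φ2→K] = [0, 3, 2]
r1 m[φ2→L] = [0, 3, 0]
r1 m[φ3→Q] = [8, 3, 7]
r1 m[φ4→P] = [8, 6, 0]
r1 m[φ5→K] = [2, 1, 7]
r1 m[φ6→P] = [5, 5, 0]
r1 m[φ7→Q] = [2, 4, 6]
r1 m[φ8→P] = [7, 4, 4]
r1 m[φ9→Q] = [0, 3, 6]
r1 m[Q→φ0] = [0, 0, 0]
r1 m[Q→φ3] = [0, 0, 0]
r1 m[Q→φ7] = [0, 0, 0]
r1 m[Q→φ9] = [0, 0, 0]
r1 m[E→φ1] = [0, 0, 0]
r1 m[P→φ2] = [0, 0, 0]
r1 m[P→φ4] = [0, 0, 0]
r1 m[P→φ6] = [0, 0, 0]
r1 m[P→φ8] = [0, 0, 0]
r1 m[M→φ0] = [0, 0, 0]
r1 m[K→φ2] = [0, 0, 0]
r1 m[K→φ5] = [0, 0, 0]
r1 m[L→φ0] = [0, 0, 0]
r1 m[L→φ1] = [0, 0, 0]
r1 m[L→φ2] = [0, 0, 0]
r2 m[φ0→Q] = [2, 1, 0]
r2 m[φ0→M] = [2, 0, 2]
r2 m[φ0→L] = [1, 2, 0]
r2 m[φ1→E] = [3, 3, 0]
r2 m[φ1→L] = [2, 5, 0]
r2 m[φ2→P] = [0, 1, 0]
r2 m[φ2→K] = [0, 3, 2]
r2 m[φ2→L] = [0, 3, 0]
r2 m[φ3→Q] = [8, 3, 7]
r2 m[φ4→P] = [8, 6, 0]
r2 m[φ5→K] = [2, 1, 7]
r2 m[φ6→P] = [5, 5, 0]
r2 m[φ7→Q] = [2, 4, 6]
r2 m[φ8→P] = [7, 4, 4]
r2 m[φ9→Q] = [0, 3, 6]
r2 m[Q→φ0] = [10, 10, 19]
r2 m[Q→φ3] = [4, 8, 12]
r2 m[Q→φ7] = [10, 7, 13]
r2 m[Q→φ9] = [12, 8, 13]
r2 m[E→φ1] = [0, 0, 0]
r2 m[P→φ2] = [20, 15, 4]
r2 m[P→φ4] = [12, 10, 4]
r2 m[P→φ6] = [15, 11, 4]
r2 m[P→φ8] = [13, 12, 0]
r2 m[M→φ0] = [0, 0, 0]
r2 m[K→φ2] = [2, 1, 7]
r2 m[K→φ5] = [0, 3, 2]
r2 m[L→φ0] = [2, 8, 0]
r2 m[L→φ1] = [1, 5, 0]
r2 m[L→φ2] = [3, 7, 0]
r3 m[φ0→Q] = [2, 2, 0]
r3 m[φ0→M] = [12, 13, 12]
r3 m[φ0→L] = [11, 12, 12]
r3 m[φ1→E] = [4, 3, 0]
r3 m[φ1→L] = [2, 5, 0]
r3 m[φ2→P] = [2, 3, 5]
r3 m[φ2→K] = [7, 9, 11]
r3 m[φ2→L] = [6, 13, 10]
r3 m[φ3→Q] = [8, 3, 7]
r3 m[φ4→P] = [8, 6, 0]
r3 m[φ5→K] = [2, 1, 7]
r3 m[φ6→P] = [5, 5, 0]
r3 m[φ7→Q] = [2, 4, 6]
r3 m[φ8→P] = [7, 4, 4]
r3 m[φ9→Q] = [0, 3, 6]
r3 m[Q→φ0] = [10, 10, 19]
r3 m[Q→φ3] = [4, 8, 12]
r3 m[Q→φ7] = [10, 7, 13]
r3 m[Q→φ9] = [12, 8, 13]
r3 m[E→φ1] = [0, 0, 0]
r3 m[P→φ2] = [20, 15, 4]
r3 m[P→φ4] = [12, 10, 4]
r3 m[P→φ6] = [15, 11, 4]
r3 m[P→φ8] = [13, 12, 0]
r3 m[M→φ0] = [0, 0, 0]
r3 m[K→φ2] = [2, 1, 7]
r3 m[K→φ5] = [0, 3, 2]
r3 m[L→φ0] = [2, 8, 0]
r3 m[L→φ1] = [1, 5, 0]
r3 m[L→φ2] = [3, 7, 0]
r4 m[φ0→Q] = [2, 2, 0]
r4 m[φ0→M] = [12, 13, 12]
r4 m[φ0→L] = [11, 12, 12]
r4 m[φ1→E] = [4, 3, 0]
r4 m[φ1→L] = [2, 5, 0]
r4 m[φ2→P] = [2, 3, 5]
r4 m[φ2→K] = [7, 9, 11]
r4 m[φ2→L] = [6, 13, 10]
r4 m[φ3→Q] = [8, 3, 7]
r4 m[φ4→P] = [8, 6, 0]
r4 m[φ5→K] = [2, 1, 7]
r4 m[φ6→P] = [5, 5, 0]
r4 m[φ7→Q] = [2, 4, 6]
r4 m[φ8→P] = [7, 4, 4]
r4 m[φ9→Q] = [0, 3, 6]
r4 m[Q→φ0] = [10, 10, 19]
r4 m[Q→φ3] = [4, 9, 12]
r4 m[Q→φ7] = [10, 8, 13]
r4 m[Q→φ9] = [12, 9, 13]
r4 m[E→φ1] = [0, 0, 0]
r4 m[P→φ2] = [20, 15, 4]
r4 m[P→φ4] = [14, 12, 9]
r4 m[P→φ6] = [17, 13, 9]
r4 m[P→φ8] = [15, 14, 5]
r4 m[M→φ0] = [0, 0, 0]
r4 m[K→φ2] = [2, 1, 7]
r4 m[K→φ5] = [7, 9, 11]
r4 m[L→φ0] = [8, 18, 10]
r4 m[L→φ1] = [17, 25, 22]
r4 m[L→φ2] = [13, 17, 12]
r5 m[φ0→Q] = [11, 9, 10]
r5 m[φ0→M] = [21, 19, 21]
r5 m[φ0→L] = [11, 12, 12]
r5 m[φ1→E] = [20, 25, 19]
r5 m[φ1→L] = [2, 5, 0]
r5 m[φ2→P] = [14, 15, 15]
r5 m[φ2→K] = [17, 21, 21]
r5 m[φ2→L] = [6, 13, 10]
r5 m[φ3→Q] = [8, 3, 7]
r5 m[φ4→P] = [8, 6, 0]
r5 m[φ5→K] = [2, 1, 7]
r5 m[φ6→P] = [5, 5, 0]
r5 m[φ7→Q] = [2, 4, 6]
r5 m[φ8→P] = [7, 4, 4]
r5 m[φ9→Q] = [0, 3, 6]
r5 m[Q→φ0] = [10, 10, 19]
r5 m[Q→φ3] = [4, 9, 12]
r5 m[Q→φ7] = [10, 8, 13]
r5 m[Q→φ9] = [12, 9, 13]
r5 m[E→φ1] = [0, 0, 0]
r5 m[P→φ2] = [20, 15, 4]
r5 m[P→φ4] = [14, 12, 9]
r5 m[P→φ6] = [17, 13, 9]
r5 m[P→φ8] = [15, 14, 5]
r5 m[M→φ0] = [0, 0, 0]
r5 m[K→φ2] = [2, 1, 7]
r5 m[K→φ5] = [7, 9, 11]
r5 m[L→φ0] = [8, 18, 10]
r5 m[L→φ1] = [17, 25, 22]
r5 m[L→φ2] = [13, 17, 12]
r6 m[φ0→Q] = [11, 9, 10]
r6 m[φ0→M] = [21, 19, 21]
r6 m[φ0→L] = [11, 12, 12]
r6 m[φ1→E] = [20, 25, 19]
r6 m[φ1→L] = [2, 5, 0]
r6 m[φ2→P] = [14, 15, 15]
r6 m[φ2→K] = [17, 21, 21]
r6 m[φ2→L] = [6, 13, 10]
r6 m[φ3→Q] = [8, 3, 7]
r6 m[φ4→P] = [8, 6, 0]
r6 m[φ5→K] = [2, 1, 7]
r6 m[φ6→P] = [5, 5, 0]
r6 m[φ7→Q] = [2, 4, 6]
r6 m[φ8→P] = [7, 4, 4]
r6 m[φ9→Q] = [0, 3, 6]
r6 m[Q→φ0] = [10, 10, 19]
r6 m[Q→φ3] = [13, 16, 22]
r6 m[Q→φ7] = [19, 15, 23]
r6 m[Q→φ9] = [21, 16, 23]
r6 m[E→φ1] = [0, 0, 0]
r6 m[P→φ2] = [20, 15, 4]
r6 m[P→φ4] = [26, 24, 19]
r6 m[P→φ6] = [29, 25, 19]
r6 m[P→φ8] = [27, 26, 15]
r6 m[M→φ0] = [0, 0, 0]
r6 m[K→φ2] = [2, 1, 7]
r6 m[K→φ5] = [17, 21, 21]
r6 m[L→φ0] = [8, 18, 10]
r6 m[L→φ1] = [17, 25, 22]
r6 m[L→φ2] = [13, 17, 12]
r7 m[φ0→Q] = [11, 9, 10]
r7 m[φ0→M] = [21, 19, 21]
r7 m[φ0→L] = [11, 12, 12]
r7 m[φ1→E] = [20, 25, 19]
r7 m[φ1→L] = [2, 5, 0]
r7 m[φ2→P] = [14, 15, 15]
r7 m[φ2→K] = [17, 21, 21]
r7 m[φ2→L] = [6, 13, 10]
r7 m[φ3→Q] = [8, 3, 7]
r7 m[φ4→P] = [8, 6, 0]
r7 m[φ5→K] = [2, 1, 7]
r7 m[φ6→P] = [5, 5, 0]
r7 m[φ7→Q] = [2, 4, 6]
r7 m[φ8→P] = [7, 4, 4]
r7 m[φ9→Q] = [0, 3, 6]
r7 m[Q→φ0] = [10, 10, 19]
r7 m[Q→φ3] = [13, 16, 22]
r7 m[Q→φ7] = [19, 15, 23]
r7 m[Q→φ9] = [21, 16, 23]
r7 m[E→φ1] = [0, 0, 0]
r7 m[P→φ2] = [20, 15, 4]
r7 m[P→φ4] = [26, 24, 19]
r7 m[P→φ6] = [29, 25, 19]
r7 m[P→φ8] = [27, 26, 15]
r7 m[M→φ0] = [0, 0, 0]
r7 m[K→φ2] = [2, 1, 7]
r7 m[K→φ5] = [17, 21, 21]
r7 m[L→φ0] = [8, 18, 10]
r7 m[L→φ1] = [17, 25, 22]
r7 m[L→φ2] = [13, 17, 12]
fixed point reached at round 7
b[M] = ⊗ incoming = [21, 19, 21]

b[M] = [21, 19, 21]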